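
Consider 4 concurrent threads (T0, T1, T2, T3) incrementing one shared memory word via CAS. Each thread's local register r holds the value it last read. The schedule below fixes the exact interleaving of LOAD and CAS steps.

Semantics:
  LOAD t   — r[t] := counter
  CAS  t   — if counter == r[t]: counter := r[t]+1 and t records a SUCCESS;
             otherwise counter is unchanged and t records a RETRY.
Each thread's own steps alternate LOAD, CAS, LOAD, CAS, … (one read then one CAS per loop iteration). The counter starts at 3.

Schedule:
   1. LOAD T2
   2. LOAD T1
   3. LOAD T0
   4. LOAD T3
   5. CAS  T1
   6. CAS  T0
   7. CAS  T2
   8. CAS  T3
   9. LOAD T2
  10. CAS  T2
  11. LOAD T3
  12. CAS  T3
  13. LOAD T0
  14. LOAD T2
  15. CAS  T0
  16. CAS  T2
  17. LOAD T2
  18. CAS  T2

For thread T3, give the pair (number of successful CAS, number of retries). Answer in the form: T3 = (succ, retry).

T3 = (1, 1)

#1 T2 reads 3
#2 T1 reads 3
#3 T0 reads 3
#4 T3 reads 3
#5 T1 CAS(3→4) writes; counter now 4
#6 T0 CAS(3→4) fails; counter now 4
#7 T2 CAS(3→4) fails; counter now 4
#8 T3 CAS(3→4) fails; counter now 4
#9 T2 reads 4
#10 T2 CAS(4→5) writes; counter now 5
#11 T3 reads 5
#12 T3 CAS(5→6) writes; counter now 6
#13 T0 reads 6
#14 T2 reads 6
#15 T0 CAS(6→7) writes; counter now 7
#16 T2 CAS(6→7) fails; counter now 7
#17 T2 reads 7
#18 T2 CAS(7→8) writes; counter now 8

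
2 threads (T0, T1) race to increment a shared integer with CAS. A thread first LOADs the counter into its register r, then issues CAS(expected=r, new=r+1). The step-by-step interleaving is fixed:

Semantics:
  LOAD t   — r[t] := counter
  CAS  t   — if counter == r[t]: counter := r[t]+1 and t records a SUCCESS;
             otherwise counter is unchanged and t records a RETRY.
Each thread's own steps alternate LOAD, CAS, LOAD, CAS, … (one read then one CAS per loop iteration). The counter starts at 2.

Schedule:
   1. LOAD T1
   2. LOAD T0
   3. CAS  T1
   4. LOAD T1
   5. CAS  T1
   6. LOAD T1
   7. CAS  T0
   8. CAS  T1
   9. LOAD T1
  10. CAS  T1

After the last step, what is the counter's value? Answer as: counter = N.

step 1: T1 LOAD ⇒ load; ctr=2 reg=2
step 2: T0 LOAD ⇒ load; ctr=2 reg=2
step 3: T1 CAS ⇒ ok; ctr=3 reg=2
step 4: T1 LOAD ⇒ load; ctr=3 reg=3
step 5: T1 CAS ⇒ ok; ctr=4 reg=3
step 6: T1 LOAD ⇒ load; ctr=4 reg=4
step 7: T0 CAS ⇒ retry; ctr=4 reg=2
step 8: T1 CAS ⇒ ok; ctr=5 reg=4
step 9: T1 LOAD ⇒ load; ctr=5 reg=5
step 10: T1 CAS ⇒ ok; ctr=6 reg=5

counter = 6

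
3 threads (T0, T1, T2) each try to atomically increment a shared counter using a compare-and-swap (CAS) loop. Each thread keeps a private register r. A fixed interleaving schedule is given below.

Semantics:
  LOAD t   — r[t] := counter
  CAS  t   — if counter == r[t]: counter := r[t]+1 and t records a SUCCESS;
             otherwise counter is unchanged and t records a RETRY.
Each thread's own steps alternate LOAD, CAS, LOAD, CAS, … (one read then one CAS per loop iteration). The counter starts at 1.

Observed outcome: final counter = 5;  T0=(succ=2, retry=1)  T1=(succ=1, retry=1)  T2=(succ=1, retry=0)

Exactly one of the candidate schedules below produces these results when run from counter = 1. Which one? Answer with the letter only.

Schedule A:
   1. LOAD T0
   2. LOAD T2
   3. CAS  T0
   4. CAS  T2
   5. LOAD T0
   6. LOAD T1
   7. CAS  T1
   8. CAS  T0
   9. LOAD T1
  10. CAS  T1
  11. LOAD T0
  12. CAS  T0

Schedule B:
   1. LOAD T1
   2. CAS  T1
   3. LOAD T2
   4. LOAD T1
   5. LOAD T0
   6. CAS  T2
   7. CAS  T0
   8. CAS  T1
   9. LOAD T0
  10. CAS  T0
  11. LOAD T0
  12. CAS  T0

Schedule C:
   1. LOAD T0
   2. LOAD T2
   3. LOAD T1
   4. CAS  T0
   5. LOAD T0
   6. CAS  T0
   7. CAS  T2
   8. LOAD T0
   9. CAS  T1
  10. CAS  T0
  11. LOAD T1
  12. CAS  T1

B

Simulating candidate B:
   1) LOAD T1:  M=1  r_T1=1
   2) CAS  T1:  M=2  r_T1=1 ✓
   3) LOAD T2:  M=2  r_T2=2
   4) LOAD T1:  M=2  r_T1=2
   5) LOAD T0:  M=2  r_T0=2
   6) CAS  T2:  M=3  r_T2=2 ✓
   7) CAS  T0:  M=3  r_T0=2 ✗
   8) CAS  T1:  M=3  r_T1=2 ✗
   9) LOAD T0:  M=3  r_T0=3
  10) CAS  T0:  M=4  r_T0=3 ✓
  11) LOAD T0:  M=4  r_T0=4
  12) CAS  T0:  M=5  r_T0=4 ✓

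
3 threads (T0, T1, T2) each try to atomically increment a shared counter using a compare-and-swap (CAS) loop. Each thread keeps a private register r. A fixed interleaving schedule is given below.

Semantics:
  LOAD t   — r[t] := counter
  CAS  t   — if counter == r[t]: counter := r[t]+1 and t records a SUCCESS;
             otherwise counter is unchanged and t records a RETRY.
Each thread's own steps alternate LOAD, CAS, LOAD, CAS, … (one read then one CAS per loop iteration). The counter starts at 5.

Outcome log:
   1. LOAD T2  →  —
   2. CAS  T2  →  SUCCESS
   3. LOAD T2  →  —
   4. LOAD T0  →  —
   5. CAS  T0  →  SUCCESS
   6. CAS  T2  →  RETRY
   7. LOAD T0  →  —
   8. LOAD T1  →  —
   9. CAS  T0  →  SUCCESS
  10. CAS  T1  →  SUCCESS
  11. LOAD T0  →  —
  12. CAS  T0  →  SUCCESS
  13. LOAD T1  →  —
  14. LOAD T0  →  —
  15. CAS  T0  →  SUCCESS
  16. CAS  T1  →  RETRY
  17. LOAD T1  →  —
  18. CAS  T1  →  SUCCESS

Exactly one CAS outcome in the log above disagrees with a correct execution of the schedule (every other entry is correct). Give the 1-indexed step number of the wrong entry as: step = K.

Re-executing:
step 1: T2 LOAD ⇒ load; ctr=5 reg=5
step 2: T2 CAS ⇒ ok; ctr=6 reg=5
step 3: T2 LOAD ⇒ load; ctr=6 reg=6
step 4: T0 LOAD ⇒ load; ctr=6 reg=6
step 5: T0 CAS ⇒ ok; ctr=7 reg=6
step 6: T2 CAS ⇒ retry; ctr=7 reg=6
step 7: T0 LOAD ⇒ load; ctr=7 reg=7
step 8: T1 LOAD ⇒ load; ctr=7 reg=7
step 9: T0 CAS ⇒ ok; ctr=8 reg=7
step 10: T1 CAS ⇒ retry; ctr=8 reg=7
step 11: T0 LOAD ⇒ load; ctr=8 reg=8
step 12: T0 CAS ⇒ ok; ctr=9 reg=8
step 13: T1 LOAD ⇒ load; ctr=9 reg=9
step 14: T0 LOAD ⇒ load; ctr=9 reg=9
step 15: T0 CAS ⇒ ok; ctr=10 reg=9
step 16: T1 CAS ⇒ retry; ctr=10 reg=9
step 17: T1 LOAD ⇒ load; ctr=10 reg=10
step 18: T1 CAS ⇒ ok; ctr=11 reg=10
Mismatch at 10.

step = 10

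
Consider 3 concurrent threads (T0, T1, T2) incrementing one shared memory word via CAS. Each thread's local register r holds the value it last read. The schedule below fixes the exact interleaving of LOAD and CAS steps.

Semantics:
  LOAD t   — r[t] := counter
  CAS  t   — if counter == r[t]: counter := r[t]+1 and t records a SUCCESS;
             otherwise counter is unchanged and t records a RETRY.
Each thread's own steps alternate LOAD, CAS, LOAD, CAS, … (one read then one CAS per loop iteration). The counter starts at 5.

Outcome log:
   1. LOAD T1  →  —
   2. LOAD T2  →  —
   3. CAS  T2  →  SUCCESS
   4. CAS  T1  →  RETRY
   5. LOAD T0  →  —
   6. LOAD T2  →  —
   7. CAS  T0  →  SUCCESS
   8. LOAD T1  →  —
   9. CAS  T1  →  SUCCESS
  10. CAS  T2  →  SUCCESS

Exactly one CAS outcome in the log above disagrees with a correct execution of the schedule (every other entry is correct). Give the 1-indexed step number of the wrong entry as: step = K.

Re-executing:
[1] T1.load  rd  (counter 5, T1.r 5)
[2] T2.load  rd  (counter 5, T2.r 5)
[3] T2.cas  hit  (counter 6, T2.r 5)
[4] T1.cas  miss  (counter 6, T1.r 5)
[5] T0.load  rd  (counter 6, T0.r 6)
[6] T2.load  rd  (counter 6, T2.r 6)
[7] T0.cas  hit  (counter 7, T0.r 6)
[8] T1.load  rd  (counter 7, T1.r 7)
[9] T1.cas  hit  (counter 8, T1.r 7)
[10] T2.cas  miss  (counter 8, T2.r 6)
Mismatch at 10.

step = 10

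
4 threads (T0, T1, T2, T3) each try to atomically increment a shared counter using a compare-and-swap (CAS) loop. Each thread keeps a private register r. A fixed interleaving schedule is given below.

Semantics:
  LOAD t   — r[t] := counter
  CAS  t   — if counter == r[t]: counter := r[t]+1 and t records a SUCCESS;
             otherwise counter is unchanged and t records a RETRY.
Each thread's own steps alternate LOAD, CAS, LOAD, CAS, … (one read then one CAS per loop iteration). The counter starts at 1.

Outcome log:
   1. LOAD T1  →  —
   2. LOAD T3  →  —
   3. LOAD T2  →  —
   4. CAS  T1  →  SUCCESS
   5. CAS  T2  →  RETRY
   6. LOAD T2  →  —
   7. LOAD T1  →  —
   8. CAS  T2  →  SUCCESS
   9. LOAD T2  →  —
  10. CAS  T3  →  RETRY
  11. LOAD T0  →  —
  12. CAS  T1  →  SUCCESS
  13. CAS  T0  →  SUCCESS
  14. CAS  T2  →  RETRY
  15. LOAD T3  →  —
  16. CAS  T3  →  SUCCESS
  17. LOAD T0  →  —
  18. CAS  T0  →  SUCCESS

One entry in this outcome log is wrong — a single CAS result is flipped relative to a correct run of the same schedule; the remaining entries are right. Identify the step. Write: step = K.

Reference trace:
   1) LOAD T1:  M=1  r_T1=1
   2) LOAD T3:  M=1  r_T3=1
   3) LOAD T2:  M=1  r_T2=1
   4) CAS  T1:  M=2  r_T1=1 ✓
   5) CAS  T2:  M=2  r_T2=1 ✗
   6) LOAD T2:  M=2  r_T2=2
   7) LOAD T1:  M=2  r_T1=2
   8) CAS  T2:  M=3  r_T2=2 ✓
   9) LOAD T2:  M=3  r_T2=3
  10) CAS  T3:  M=3  r_T3=1 ✗
  11) LOAD T0:  M=3  r_T0=3
  12) CAS  T1:  M=3  r_T1=2 ✗
  13) CAS  T0:  M=4  r_T0=3 ✓
  14) CAS  T2:  M=4  r_T2=3 ✗
  15) LOAD T3:  M=4  r_T3=4
  16) CAS  T3:  M=5  r_T3=4 ✓
  17) LOAD T0:  M=5  r_T0=5
  18) CAS  T0:  M=6  r_T0=5 ✓
Mismatch at 12.

step = 12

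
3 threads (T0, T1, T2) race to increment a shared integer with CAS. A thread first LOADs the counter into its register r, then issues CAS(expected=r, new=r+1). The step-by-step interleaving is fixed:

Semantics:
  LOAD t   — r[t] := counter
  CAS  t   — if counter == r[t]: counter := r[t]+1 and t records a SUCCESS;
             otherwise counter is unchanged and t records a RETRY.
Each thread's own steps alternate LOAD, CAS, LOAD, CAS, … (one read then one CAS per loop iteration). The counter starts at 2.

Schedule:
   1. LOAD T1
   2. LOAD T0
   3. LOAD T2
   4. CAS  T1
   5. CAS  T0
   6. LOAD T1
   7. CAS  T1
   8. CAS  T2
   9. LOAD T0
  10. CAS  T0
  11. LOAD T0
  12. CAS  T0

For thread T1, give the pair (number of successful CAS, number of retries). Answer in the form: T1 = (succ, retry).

T1 = (2, 0)

1. LOAD T1 → mem=2 r[T1]=2 [LOAD]
2. LOAD T0 → mem=2 r[T0]=2 [LOAD]
3. LOAD T2 → mem=2 r[T2]=2 [LOAD]
4. CAS T1 → mem=3 r[T1]=2 [OK]
5. CAS T0 → mem=3 r[T0]=2 [RETRY]
6. LOAD T1 → mem=3 r[T1]=3 [LOAD]
7. CAS T1 → mem=4 r[T1]=3 [OK]
8. CAS T2 → mem=4 r[T2]=2 [RETRY]
9. LOAD T0 → mem=4 r[T0]=4 [LOAD]
10. CAS T0 → mem=5 r[T0]=4 [OK]
11. LOAD T0 → mem=5 r[T0]=5 [LOAD]
12. CAS T0 → mem=6 r[T0]=5 [OK]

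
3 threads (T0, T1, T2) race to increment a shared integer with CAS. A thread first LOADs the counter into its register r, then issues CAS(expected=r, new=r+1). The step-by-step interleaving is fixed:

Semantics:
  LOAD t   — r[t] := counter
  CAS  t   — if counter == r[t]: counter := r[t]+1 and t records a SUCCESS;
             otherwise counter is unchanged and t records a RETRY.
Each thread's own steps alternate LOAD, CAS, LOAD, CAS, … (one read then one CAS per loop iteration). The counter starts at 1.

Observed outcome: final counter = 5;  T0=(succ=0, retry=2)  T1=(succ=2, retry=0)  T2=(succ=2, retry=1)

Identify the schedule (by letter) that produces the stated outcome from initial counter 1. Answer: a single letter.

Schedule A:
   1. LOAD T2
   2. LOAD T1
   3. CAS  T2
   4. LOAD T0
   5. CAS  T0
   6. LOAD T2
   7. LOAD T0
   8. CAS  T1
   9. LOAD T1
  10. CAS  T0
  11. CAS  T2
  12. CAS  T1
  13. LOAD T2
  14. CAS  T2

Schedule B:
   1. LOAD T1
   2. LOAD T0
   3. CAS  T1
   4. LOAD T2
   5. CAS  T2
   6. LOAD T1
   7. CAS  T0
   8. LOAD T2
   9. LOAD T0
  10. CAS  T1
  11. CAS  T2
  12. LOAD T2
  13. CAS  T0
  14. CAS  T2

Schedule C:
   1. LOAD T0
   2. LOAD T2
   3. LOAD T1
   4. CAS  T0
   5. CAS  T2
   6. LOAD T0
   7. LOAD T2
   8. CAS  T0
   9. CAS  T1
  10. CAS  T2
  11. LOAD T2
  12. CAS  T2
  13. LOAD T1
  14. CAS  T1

Simulating candidate B:
step 1: T1 LOAD ⇒ load; ctr=1 reg=1
step 2: T0 LOAD ⇒ load; ctr=1 reg=1
step 3: T1 CAS ⇒ ok; ctr=2 reg=1
step 4: T2 LOAD ⇒ load; ctr=2 reg=2
step 5: T2 CAS ⇒ ok; ctr=3 reg=2
step 6: T1 LOAD ⇒ load; ctr=3 reg=3
step 7: T0 CAS ⇒ retry; ctr=3 reg=1
step 8: T2 LOAD ⇒ load; ctr=3 reg=3
step 9: T0 LOAD ⇒ load; ctr=3 reg=3
step 10: T1 CAS ⇒ ok; ctr=4 reg=3
step 11: T2 CAS ⇒ retry; ctr=4 reg=3
step 12: T2 LOAD ⇒ load; ctr=4 reg=4
step 13: T0 CAS ⇒ retry; ctr=4 reg=3
step 14: T2 CAS ⇒ ok; ctr=5 reg=4

B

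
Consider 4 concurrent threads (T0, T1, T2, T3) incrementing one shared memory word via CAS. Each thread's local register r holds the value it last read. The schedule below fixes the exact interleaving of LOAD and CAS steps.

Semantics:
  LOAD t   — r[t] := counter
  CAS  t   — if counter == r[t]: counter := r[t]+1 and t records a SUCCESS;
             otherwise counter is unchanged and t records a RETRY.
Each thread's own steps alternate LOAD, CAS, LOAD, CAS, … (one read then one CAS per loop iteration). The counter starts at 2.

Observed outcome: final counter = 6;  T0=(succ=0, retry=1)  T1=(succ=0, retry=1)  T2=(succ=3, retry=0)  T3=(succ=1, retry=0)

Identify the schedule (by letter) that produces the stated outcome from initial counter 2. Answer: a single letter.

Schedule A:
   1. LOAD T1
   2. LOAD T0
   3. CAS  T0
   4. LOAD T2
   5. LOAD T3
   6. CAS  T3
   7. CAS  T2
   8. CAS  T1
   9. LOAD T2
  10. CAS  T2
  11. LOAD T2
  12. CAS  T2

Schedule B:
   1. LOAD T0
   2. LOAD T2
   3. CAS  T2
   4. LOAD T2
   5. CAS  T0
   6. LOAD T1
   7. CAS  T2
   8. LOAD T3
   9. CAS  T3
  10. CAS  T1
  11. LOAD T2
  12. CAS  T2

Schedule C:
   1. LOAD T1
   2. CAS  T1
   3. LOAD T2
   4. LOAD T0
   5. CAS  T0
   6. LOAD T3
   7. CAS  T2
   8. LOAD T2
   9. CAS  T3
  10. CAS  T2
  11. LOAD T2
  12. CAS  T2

B

Run B:
   1) LOAD T0:  M=2  r_T0=2
   2) LOAD T2:  M=2  r_T2=2
   3) CAS  T2:  M=3  r_T2=2 ✓
   4) LOAD T2:  M=3  r_T2=3
   5) CAS  T0:  M=3  r_T0=2 ✗
   6) LOAD T1:  M=3  r_T1=3
   7) CAS  T2:  M=4  r_T2=3 ✓
   8) LOAD T3:  M=4  r_T3=4
   9) CAS  T3:  M=5  r_T3=4 ✓
  10) CAS  T1:  M=5  r_T1=3 ✗
  11) LOAD T2:  M=5  r_T2=5
  12) CAS  T2:  M=6  r_T2=5 ✓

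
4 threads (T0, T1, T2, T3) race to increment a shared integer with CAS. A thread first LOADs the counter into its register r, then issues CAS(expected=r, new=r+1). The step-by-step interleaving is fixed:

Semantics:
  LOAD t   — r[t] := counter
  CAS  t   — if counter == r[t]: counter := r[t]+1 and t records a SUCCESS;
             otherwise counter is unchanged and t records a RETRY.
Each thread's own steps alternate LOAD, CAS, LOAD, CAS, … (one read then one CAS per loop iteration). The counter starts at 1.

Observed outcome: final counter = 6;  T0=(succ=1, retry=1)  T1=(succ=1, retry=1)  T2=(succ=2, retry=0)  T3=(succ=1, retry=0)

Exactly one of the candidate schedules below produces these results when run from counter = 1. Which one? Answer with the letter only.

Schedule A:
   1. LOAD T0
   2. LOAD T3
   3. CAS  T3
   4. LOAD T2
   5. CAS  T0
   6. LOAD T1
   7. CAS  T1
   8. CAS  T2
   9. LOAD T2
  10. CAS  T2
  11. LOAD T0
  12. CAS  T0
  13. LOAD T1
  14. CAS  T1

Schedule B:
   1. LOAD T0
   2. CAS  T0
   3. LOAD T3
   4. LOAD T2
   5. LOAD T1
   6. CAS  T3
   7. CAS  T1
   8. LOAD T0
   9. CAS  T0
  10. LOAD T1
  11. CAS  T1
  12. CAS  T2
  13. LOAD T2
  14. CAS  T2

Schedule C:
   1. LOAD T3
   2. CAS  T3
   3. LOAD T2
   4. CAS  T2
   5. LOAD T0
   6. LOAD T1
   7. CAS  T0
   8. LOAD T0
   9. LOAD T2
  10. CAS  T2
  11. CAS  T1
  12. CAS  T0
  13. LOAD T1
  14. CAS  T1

Simulating candidate C:
#1 T3 reads 1
#2 T3 CAS(1→2) writes; counter now 2
#3 T2 reads 2
#4 T2 CAS(2→3) writes; counter now 3
#5 T0 reads 3
#6 T1 reads 3
#7 T0 CAS(3→4) writes; counter now 4
#8 T0 reads 4
#9 T2 reads 4
#10 T2 CAS(4→5) writes; counter now 5
#11 T1 CAS(3→4) fails; counter now 5
#12 T0 CAS(4→5) fails; counter now 5
#13 T1 reads 5
#14 T1 CAS(5→6) writes; counter now 6

C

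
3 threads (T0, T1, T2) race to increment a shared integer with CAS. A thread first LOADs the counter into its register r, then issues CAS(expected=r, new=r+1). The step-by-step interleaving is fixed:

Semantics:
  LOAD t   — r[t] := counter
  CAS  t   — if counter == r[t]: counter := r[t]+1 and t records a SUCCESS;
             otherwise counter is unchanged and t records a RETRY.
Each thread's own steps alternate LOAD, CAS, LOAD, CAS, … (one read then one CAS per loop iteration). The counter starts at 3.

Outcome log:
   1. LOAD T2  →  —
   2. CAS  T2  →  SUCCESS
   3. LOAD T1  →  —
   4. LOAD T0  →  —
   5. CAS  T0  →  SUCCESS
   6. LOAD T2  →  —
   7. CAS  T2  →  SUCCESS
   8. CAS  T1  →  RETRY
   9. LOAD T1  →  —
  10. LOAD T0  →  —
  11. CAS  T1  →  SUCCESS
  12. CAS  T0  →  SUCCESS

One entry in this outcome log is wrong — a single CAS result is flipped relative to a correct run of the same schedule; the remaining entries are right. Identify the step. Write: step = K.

Reference trace:
[1] T2.load  rd  (counter 3, T2.r 3)
[2] T2.cas  hit  (counter 4, T2.r 3)
[3] T1.load  rd  (counter 4, T1.r 4)
[4] T0.load  rd  (counter 4, T0.r 4)
[5] T0.cas  hit  (counter 5, T0.r 4)
[6] T2.load  rd  (counter 5, T2.r 5)
[7] T2.cas  hit  (counter 6, T2.r 5)
[8] T1.cas  miss  (counter 6, T1.r 4)
[9] T1.load  rd  (counter 6, T1.r 6)
[10] T0.load  rd  (counter 6, T0.r 6)
[11] T1.cas  hit  (counter 7, T1.r 6)
[12] T0.cas  miss  (counter 7, T0.r 6)
Flip is step 12.

step = 12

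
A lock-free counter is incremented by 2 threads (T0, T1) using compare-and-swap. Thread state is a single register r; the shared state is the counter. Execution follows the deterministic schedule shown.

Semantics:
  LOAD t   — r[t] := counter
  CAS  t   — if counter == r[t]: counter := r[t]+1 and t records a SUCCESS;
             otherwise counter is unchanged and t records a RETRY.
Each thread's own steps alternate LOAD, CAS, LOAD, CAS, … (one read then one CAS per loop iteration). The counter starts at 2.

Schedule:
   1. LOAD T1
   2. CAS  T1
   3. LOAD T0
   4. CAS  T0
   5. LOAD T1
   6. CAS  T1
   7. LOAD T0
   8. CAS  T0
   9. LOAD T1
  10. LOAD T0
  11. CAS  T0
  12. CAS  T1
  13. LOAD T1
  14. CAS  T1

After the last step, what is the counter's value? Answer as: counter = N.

counter = 8

#1 T1 reads 2
#2 T1 CAS(2→3) writes; counter now 3
#3 T0 reads 3
#4 T0 CAS(3→4) writes; counter now 4
#5 T1 reads 4
#6 T1 CAS(4→5) writes; counter now 5
#7 T0 reads 5
#8 T0 CAS(5→6) writes; counter now 6
#9 T1 reads 6
#10 T0 reads 6
#11 T0 CAS(6→7) writes; counter now 7
#12 T1 CAS(6→7) fails; counter now 7
#13 T1 reads 7
#14 T1 CAS(7→8) writes; counter now 8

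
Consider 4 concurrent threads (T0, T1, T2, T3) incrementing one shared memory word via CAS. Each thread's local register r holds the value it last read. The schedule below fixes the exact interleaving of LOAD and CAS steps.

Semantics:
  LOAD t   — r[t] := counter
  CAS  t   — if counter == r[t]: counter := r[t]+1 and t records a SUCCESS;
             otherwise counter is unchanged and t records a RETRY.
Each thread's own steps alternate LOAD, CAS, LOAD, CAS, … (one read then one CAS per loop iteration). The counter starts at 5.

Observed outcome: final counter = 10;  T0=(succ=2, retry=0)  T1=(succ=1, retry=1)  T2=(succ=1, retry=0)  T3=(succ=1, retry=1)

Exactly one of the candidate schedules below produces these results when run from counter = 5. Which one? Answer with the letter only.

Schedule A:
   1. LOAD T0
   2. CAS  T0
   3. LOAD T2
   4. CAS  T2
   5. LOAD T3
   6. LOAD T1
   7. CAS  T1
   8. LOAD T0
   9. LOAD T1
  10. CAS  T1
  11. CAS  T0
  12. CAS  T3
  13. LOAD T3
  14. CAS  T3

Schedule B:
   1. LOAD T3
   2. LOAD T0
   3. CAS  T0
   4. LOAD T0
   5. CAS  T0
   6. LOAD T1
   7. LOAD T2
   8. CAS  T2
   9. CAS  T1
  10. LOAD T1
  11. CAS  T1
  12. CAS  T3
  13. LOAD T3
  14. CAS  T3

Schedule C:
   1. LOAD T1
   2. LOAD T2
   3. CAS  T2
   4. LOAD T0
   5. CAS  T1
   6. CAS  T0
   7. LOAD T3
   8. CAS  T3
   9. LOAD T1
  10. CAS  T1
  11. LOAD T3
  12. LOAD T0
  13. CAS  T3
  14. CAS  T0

Simulating candidate B:
[1] T3.load  rd  (counter 5, T3.r 5)
[2] T0.load  rd  (counter 5, T0.r 5)
[3] T0.cas  hit  (counter 6, T0.r 5)
[4] T0.load  rd  (counter 6, T0.r 6)
[5] T0.cas  hit  (counter 7, T0.r 6)
[6] T1.load  rd  (counter 7, T1.r 7)
[7] T2.load  rd  (counter 7, T2.r 7)
[8] T2.cas  hit  (counter 8, T2.r 7)
[9] T1.cas  miss  (counter 8, T1.r 7)
[10] T1.load  rd  (counter 8, T1.r 8)
[11] T1.cas  hit  (counter 9, T1.r 8)
[12] T3.cas  miss  (counter 9, T3.r 5)
[13] T3.load  rd  (counter 9, T3.r 9)
[14] T3.cas  hit  (counter 10, T3.r 9)

B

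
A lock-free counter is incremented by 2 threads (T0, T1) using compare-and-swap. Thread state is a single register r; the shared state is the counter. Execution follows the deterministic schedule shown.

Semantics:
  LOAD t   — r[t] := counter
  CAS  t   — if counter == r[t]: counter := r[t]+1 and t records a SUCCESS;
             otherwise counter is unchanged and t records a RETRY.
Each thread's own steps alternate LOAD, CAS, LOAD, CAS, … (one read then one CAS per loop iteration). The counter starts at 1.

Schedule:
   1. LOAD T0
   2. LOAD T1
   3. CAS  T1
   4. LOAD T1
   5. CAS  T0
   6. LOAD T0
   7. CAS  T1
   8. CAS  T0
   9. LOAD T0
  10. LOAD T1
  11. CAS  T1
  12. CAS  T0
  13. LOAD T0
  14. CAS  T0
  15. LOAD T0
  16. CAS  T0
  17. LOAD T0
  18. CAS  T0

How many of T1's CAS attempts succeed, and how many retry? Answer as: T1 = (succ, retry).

T0 LOAD — after: cnt=1, r=1 — load
T1 LOAD — after: cnt=1, r=1 — load
T1 CAS — after: cnt=2, r=1 — ok
T1 LOAD — after: cnt=2, r=2 — load
T0 CAS — after: cnt=2, r=1 — retry
T0 LOAD — after: cnt=2, r=2 — load
T1 CAS — after: cnt=3, r=2 — ok
T0 CAS — after: cnt=3, r=2 — retry
T0 LOAD — after: cnt=3, r=3 — load
T1 LOAD — after: cnt=3, r=3 — load
T1 CAS — after: cnt=4, r=3 — ok
T0 CAS — after: cnt=4, r=3 — retry
T0 LOAD — after: cnt=4, r=4 — load
T0 CAS — after: cnt=5, r=4 — ok
T0 LOAD — after: cnt=5, r=5 — load
T0 CAS — after: cnt=6, r=5 — ok
T0 LOAD — after: cnt=6, r=6 — load
T0 CAS — after: cnt=7, r=6 — ok

T1 = (3, 0)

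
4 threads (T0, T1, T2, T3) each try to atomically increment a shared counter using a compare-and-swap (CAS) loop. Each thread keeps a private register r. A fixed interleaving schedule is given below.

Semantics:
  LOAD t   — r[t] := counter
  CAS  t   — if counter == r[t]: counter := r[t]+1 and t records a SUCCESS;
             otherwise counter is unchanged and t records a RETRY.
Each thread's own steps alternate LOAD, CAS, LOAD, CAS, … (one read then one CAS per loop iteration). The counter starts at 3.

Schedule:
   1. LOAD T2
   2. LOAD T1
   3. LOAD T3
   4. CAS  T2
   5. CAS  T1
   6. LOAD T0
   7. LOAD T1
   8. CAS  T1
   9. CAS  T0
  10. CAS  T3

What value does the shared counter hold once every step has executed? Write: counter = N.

   1) LOAD T2:  M=3  r_T2=3
   2) LOAD T1:  M=3  r_T1=3
   3) LOAD T3:  M=3  r_T3=3
   4) CAS  T2:  M=4  r_T2=3 ✓
   5) CAS  T1:  M=4  r_T1=3 ✗
   6) LOAD T0:  M=4  r_T0=4
   7) LOAD T1:  M=4  r_T1=4
   8) CAS  T1:  M=5  r_T1=4 ✓
   9) CAS  T0:  M=5  r_T0=4 ✗
  10) CAS  T3:  M=5  r_T3=3 ✗

counter = 5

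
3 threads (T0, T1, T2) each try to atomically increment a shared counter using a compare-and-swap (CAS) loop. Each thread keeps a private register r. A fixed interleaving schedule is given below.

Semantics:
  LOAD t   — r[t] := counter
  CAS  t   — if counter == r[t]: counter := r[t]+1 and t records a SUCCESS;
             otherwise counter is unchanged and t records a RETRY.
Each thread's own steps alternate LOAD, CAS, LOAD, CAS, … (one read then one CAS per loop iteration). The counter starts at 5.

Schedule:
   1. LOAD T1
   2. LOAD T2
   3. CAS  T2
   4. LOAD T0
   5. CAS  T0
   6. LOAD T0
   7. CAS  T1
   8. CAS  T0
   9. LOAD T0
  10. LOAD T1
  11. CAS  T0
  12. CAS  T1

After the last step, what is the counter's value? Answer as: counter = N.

counter = 9

#1 T1 reads 5
#2 T2 reads 5
#3 T2 CAS(5→6) writes; counter now 6
#4 T0 reads 6
#5 T0 CAS(6→7) writes; counter now 7
#6 T0 reads 7
#7 T1 CAS(5→6) fails; counter now 7
#8 T0 CAS(7→8) writes; counter now 8
#9 T0 reads 8
#10 T1 reads 8
#11 T0 CAS(8→9) writes; counter now 9
#12 T1 CAS(8→9) fails; counter now 9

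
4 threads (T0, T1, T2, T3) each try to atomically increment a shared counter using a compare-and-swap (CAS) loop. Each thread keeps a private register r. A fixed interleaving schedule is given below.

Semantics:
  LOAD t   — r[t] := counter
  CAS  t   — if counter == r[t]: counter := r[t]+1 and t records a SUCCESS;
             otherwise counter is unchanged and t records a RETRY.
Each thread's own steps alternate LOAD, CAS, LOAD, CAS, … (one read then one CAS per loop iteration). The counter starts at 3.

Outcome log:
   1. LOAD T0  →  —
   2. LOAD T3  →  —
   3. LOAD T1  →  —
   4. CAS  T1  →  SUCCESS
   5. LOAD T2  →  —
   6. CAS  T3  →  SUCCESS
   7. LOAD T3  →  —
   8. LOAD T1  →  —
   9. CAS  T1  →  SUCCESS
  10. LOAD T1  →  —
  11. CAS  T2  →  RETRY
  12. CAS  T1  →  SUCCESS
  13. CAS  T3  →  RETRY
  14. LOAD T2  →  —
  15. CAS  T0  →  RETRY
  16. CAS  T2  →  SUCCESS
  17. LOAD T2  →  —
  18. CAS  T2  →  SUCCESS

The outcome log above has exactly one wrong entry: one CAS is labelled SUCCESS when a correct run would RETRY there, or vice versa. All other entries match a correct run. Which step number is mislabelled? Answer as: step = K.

step = 6

Correct run:
#1 T0 reads 3
#2 T3 reads 3
#3 T1 reads 3
#4 T1 CAS(3→4) writes; counter now 4
#5 T2 reads 4
#6 T3 CAS(3→4) fails; counter now 4
#7 T3 reads 4
#8 T1 reads 4
#9 T1 CAS(4→5) writes; counter now 5
#10 T1 reads 5
#11 T2 CAS(4→5) fails; counter now 5
#12 T1 CAS(5→6) writes; counter now 6
#13 T3 CAS(4→5) fails; counter now 6
#14 T2 reads 6
#15 T0 CAS(3→4) fails; counter now 6
#16 T2 CAS(6→7) writes; counter now 7
#17 T2 reads 7
#18 T2 CAS(7→8) writes; counter now 8
Mismatch at 6.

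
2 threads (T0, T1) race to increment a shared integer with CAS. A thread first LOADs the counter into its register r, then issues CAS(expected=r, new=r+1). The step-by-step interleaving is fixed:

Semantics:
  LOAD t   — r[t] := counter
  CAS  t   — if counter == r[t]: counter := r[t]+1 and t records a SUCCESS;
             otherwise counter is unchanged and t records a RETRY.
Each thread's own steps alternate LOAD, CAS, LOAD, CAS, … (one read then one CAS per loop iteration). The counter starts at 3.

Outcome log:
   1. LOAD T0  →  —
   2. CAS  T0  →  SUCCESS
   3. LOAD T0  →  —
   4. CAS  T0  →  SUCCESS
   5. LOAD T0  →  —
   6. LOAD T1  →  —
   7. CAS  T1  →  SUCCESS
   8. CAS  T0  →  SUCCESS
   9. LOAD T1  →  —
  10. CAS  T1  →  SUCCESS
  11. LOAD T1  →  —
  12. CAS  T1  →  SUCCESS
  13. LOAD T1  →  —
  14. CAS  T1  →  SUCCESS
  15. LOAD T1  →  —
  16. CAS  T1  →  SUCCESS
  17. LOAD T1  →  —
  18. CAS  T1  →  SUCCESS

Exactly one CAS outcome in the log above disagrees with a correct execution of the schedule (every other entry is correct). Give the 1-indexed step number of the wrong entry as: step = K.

step = 8

Correct run:
[1] T0.load  rd  (counter 3, T0.r 3)
[2] T0.cas  hit  (counter 4, T0.r 3)
[3] T0.load  rd  (counter 4, T0.r 4)
[4] T0.cas  hit  (counter 5, T0.r 4)
[5] T0.load  rd  (counter 5, T0.r 5)
[6] T1.load  rd  (counter 5, T1.r 5)
[7] T1.cas  hit  (counter 6, T1.r 5)
[8] T0.cas  miss  (counter 6, T0.r 5)
[9] T1.load  rd  (counter 6, T1.r 6)
[10] T1.cas  hit  (counter 7, T1.r 6)
[11] T1.load  rd  (counter 7, T1.r 7)
[12] T1.cas  hit  (counter 8, T1.r 7)
[13] T1.load  rd  (counter 8, T1.r 8)
[14] T1.cas  hit  (counter 9, T1.r 8)
[15] T1.load  rd  (counter 9, T1.r 9)
[16] T1.cas  hit  (counter 10, T1.r 9)
[17] T1.load  rd  (counter 10, T1.r 10)
[18] T1.cas  hit  (counter 11, T1.r 10)
Flip is step 8.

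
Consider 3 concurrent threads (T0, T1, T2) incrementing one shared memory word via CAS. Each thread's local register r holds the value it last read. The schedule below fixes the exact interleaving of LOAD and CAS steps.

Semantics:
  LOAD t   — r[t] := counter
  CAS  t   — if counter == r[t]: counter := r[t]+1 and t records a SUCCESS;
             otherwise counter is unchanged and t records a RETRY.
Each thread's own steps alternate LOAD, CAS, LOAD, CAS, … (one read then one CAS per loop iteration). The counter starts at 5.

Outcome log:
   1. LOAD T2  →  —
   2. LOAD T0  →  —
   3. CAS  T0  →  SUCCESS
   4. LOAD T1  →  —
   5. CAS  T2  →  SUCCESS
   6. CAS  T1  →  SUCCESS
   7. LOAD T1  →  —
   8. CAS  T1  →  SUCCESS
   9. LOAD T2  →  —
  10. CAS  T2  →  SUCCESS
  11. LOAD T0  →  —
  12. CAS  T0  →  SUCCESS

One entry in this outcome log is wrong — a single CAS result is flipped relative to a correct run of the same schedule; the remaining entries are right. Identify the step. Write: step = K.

Re-executing:
#1 T2 reads 5
#2 T0 reads 5
#3 T0 CAS(5→6) writes; counter now 6
#4 T1 reads 6
#5 T2 CAS(5→6) fails; counter now 6
#6 T1 CAS(6→7) writes; counter now 7
#7 T1 reads 7
#8 T1 CAS(7→8) writes; counter now 8
#9 T2 reads 8
#10 T2 CAS(8→9) writes; counter now 9
#11 T0 reads 9
#12 T0 CAS(9→10) writes; counter now 10
Flip is step 5.

step = 5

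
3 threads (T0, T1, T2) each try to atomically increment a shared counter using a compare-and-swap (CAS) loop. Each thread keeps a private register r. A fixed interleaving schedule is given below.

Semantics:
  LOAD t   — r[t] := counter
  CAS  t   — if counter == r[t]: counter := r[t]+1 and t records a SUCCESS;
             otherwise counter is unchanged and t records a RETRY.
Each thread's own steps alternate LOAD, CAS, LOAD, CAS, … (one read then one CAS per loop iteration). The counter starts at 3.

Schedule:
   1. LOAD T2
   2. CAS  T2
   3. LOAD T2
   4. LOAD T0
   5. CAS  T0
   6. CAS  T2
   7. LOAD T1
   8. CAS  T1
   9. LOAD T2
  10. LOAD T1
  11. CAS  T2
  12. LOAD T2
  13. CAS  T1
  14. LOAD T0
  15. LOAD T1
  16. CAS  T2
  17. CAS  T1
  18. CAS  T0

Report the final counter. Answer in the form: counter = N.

counter = 8

   1) LOAD T2:  M=3  r_T2=3
   2) CAS  T2:  M=4  r_T2=3 ✓
   3) LOAD T2:  M=4  r_T2=4
   4) LOAD T0:  M=4  r_T0=4
   5) CAS  T0:  M=5  r_T0=4 ✓
   6) CAS  T2:  M=5  r_T2=4 ✗
   7) LOAD T1:  M=5  r_T1=5
   8) CAS  T1:  M=6  r_T1=5 ✓
   9) LOAD T2:  M=6  r_T2=6
  10) LOAD T1:  M=6  r_T1=6
  11) CAS  T2:  M=7  r_T2=6 ✓
  12) LOAD T2:  M=7  r_T2=7
  13) CAS  T1:  M=7  r_T1=6 ✗
  14) LOAD T0:  M=7  r_T0=7
  15) LOAD T1:  M=7  r_T1=7
  16) CAS  T2:  M=8  r_T2=7 ✓
  17) CAS  T1:  M=8  r_T1=7 ✗
  18) CAS  T0:  M=8  r_T0=7 ✗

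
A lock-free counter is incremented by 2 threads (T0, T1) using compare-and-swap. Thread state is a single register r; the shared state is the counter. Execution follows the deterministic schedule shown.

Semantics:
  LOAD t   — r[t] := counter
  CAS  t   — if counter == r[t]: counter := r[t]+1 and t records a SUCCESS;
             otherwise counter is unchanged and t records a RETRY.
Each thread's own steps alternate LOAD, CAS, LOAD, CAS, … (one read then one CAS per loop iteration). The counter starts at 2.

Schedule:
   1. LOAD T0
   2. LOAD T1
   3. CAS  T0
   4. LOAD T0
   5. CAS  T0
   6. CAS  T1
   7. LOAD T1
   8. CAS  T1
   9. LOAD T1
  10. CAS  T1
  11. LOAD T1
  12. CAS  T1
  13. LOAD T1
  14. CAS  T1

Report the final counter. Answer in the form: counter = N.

counter = 8

#1 T0 reads 2
#2 T1 reads 2
#3 T0 CAS(2→3) writes; counter now 3
#4 T0 reads 3
#5 T0 CAS(3→4) writes; counter now 4
#6 T1 CAS(2→3) fails; counter now 4
#7 T1 reads 4
#8 T1 CAS(4→5) writes; counter now 5
#9 T1 reads 5
#10 T1 CAS(5→6) writes; counter now 6
#11 T1 reads 6
#12 T1 CAS(6→7) writes; counter now 7
#13 T1 reads 7
#14 T1 CAS(7→8) writes; counter now 8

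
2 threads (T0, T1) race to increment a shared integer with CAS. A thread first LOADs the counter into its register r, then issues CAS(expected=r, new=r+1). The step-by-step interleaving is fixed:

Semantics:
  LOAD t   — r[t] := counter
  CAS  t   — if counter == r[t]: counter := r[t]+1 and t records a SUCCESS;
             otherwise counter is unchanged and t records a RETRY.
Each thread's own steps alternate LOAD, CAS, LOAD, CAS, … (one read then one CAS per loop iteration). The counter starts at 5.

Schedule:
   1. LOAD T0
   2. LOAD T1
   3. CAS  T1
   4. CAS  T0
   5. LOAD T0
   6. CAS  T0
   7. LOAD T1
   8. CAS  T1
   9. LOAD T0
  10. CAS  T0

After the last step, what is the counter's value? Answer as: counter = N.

   1) LOAD T0:  M=5  r_T0=5
   2) LOAD T1:  M=5  r_T1=5
   3) CAS  T1:  M=6  r_T1=5 ✓
   4) CAS  T0:  M=6  r_T0=5 ✗
   5) LOAD T0:  M=6  r_T0=6
   6) CAS  T0:  M=7  r_T0=6 ✓
   7) LOAD T1:  M=7  r_T1=7
   8) CAS  T1:  M=8  r_T1=7 ✓
   9) LOAD T0:  M=8  r_T0=8
  10) CAS  T0:  M=9  r_T0=8 ✓

counter = 9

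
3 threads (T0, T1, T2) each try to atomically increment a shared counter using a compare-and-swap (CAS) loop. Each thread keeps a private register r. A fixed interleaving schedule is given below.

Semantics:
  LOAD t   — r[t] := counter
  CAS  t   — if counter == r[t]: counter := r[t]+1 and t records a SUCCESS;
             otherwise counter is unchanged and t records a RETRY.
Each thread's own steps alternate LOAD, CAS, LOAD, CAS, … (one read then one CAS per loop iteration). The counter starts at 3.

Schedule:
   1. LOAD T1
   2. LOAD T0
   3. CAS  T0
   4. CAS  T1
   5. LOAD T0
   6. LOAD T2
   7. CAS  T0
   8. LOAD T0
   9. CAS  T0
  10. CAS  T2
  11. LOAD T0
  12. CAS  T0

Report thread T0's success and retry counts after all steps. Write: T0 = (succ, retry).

#1 T1 reads 3
#2 T0 reads 3
#3 T0 CAS(3→4) writes; counter now 4
#4 T1 CAS(3→4) fails; counter now 4
#5 T0 reads 4
#6 T2 reads 4
#7 T0 CAS(4→5) writes; counter now 5
#8 T0 reads 5
#9 T0 CAS(5→6) writes; counter now 6
#10 T2 CAS(4→5) fails; counter now 6
#11 T0 reads 6
#12 T0 CAS(6→7) writes; counter now 7

T0 = (4, 0)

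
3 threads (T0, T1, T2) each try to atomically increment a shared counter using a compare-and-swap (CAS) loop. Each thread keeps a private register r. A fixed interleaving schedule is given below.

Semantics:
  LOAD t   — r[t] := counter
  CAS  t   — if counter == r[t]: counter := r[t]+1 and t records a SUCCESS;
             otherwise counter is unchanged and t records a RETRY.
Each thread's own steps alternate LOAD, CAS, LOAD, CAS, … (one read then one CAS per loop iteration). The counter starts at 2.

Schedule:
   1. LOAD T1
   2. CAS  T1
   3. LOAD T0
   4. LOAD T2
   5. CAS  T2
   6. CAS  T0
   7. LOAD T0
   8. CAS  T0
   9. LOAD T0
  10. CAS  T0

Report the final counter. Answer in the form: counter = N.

1. LOAD T1 → mem=2 r[T1]=2 [LOAD]
2. CAS T1 → mem=3 r[T1]=2 [OK]
3. LOAD T0 → mem=3 r[T0]=3 [LOAD]
4. LOAD T2 → mem=3 r[T2]=3 [LOAD]
5. CAS T2 → mem=4 r[T2]=3 [OK]
6. CAS T0 → mem=4 r[T0]=3 [RETRY]
7. LOAD T0 → mem=4 r[T0]=4 [LOAD]
8. CAS T0 → mem=5 r[T0]=4 [OK]
9. LOAD T0 → mem=5 r[T0]=5 [LOAD]
10. CAS T0 → mem=6 r[T0]=5 [OK]

counter = 6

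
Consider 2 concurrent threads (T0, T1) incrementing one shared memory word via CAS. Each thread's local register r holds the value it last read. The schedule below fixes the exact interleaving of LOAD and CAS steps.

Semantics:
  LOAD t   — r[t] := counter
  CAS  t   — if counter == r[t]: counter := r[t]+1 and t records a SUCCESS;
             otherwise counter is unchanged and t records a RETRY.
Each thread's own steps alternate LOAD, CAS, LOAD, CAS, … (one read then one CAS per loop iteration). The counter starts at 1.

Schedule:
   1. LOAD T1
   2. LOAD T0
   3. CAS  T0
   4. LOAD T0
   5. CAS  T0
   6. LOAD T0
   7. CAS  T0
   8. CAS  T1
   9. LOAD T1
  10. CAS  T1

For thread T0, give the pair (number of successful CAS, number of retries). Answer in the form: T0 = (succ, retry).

T0 = (3, 0)

#1 T1 reads 1
#2 T0 reads 1
#3 T0 CAS(1→2) writes; counter now 2
#4 T0 reads 2
#5 T0 CAS(2→3) writes; counter now 3
#6 T0 reads 3
#7 T0 CAS(3→4) writes; counter now 4
#8 T1 CAS(1→2) fails; counter now 4
#9 T1 reads 4
#10 T1 CAS(4→5) writes; counter now 5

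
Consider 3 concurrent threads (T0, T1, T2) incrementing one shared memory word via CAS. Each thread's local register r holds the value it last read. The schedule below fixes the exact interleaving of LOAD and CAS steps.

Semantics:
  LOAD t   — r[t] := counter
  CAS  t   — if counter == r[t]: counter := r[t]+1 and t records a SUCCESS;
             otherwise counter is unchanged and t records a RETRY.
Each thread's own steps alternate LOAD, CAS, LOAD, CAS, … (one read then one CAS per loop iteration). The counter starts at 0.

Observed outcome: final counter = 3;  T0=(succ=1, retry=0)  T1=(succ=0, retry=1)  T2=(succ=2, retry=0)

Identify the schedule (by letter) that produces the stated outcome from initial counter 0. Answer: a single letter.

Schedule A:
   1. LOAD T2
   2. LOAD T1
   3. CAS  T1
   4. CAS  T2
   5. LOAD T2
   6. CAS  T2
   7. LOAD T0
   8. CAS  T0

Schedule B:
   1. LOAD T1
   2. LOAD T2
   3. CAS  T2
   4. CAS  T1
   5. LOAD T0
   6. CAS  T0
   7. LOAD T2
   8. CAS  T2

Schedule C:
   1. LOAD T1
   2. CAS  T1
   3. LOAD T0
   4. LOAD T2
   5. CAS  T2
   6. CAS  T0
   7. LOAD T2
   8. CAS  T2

Run B:
step 1: T1 LOAD ⇒ load; ctr=0 reg=0
step 2: T2 LOAD ⇒ load; ctr=0 reg=0
step 3: T2 CAS ⇒ ok; ctr=1 reg=0
step 4: T1 CAS ⇒ retry; ctr=1 reg=0
step 5: T0 LOAD ⇒ load; ctr=1 reg=1
step 6: T0 CAS ⇒ ok; ctr=2 reg=1
step 7: T2 LOAD ⇒ load; ctr=2 reg=2
step 8: T2 CAS ⇒ ok; ctr=3 reg=2

B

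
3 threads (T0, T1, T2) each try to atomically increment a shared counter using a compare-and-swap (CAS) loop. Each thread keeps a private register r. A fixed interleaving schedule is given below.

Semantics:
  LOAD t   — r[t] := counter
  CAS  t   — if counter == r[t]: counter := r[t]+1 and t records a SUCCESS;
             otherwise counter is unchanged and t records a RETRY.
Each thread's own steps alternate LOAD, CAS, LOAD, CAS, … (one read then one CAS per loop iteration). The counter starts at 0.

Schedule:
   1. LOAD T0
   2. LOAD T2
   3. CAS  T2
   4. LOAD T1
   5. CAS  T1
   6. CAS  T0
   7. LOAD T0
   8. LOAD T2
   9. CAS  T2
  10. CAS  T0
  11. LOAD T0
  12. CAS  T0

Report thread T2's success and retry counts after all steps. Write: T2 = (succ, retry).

T2 = (2, 0)

[1] T0.load  rd  (counter 0, T0.r 0)
[2] T2.load  rd  (counter 0, T2.r 0)
[3] T2.cas  hit  (counter 1, T2.r 0)
[4] T1.load  rd  (counter 1, T1.r 1)
[5] T1.cas  hit  (counter 2, T1.r 1)
[6] T0.cas  miss  (counter 2, T0.r 0)
[7] T0.load  rd  (counter 2, T0.r 2)
[8] T2.load  rd  (counter 2, T2.r 2)
[9] T2.cas  hit  (counter 3, T2.r 2)
[10] T0.cas  miss  (counter 3, T0.r 2)
[11] T0.load  rd  (counter 3, T0.r 3)
[12] T0.cas  hit  (counter 4, T0.r 3)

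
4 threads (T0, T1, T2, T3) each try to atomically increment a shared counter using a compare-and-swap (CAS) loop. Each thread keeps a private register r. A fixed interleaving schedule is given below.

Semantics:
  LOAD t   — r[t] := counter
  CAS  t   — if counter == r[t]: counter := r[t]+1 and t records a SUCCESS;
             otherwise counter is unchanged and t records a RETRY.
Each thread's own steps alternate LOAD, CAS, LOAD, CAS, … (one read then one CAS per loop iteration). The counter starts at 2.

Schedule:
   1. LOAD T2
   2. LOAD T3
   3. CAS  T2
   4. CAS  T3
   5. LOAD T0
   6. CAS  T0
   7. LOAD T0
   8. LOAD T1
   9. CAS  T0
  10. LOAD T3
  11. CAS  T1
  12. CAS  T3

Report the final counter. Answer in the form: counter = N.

step 1: T2 LOAD ⇒ load; ctr=2 reg=2
step 2: T3 LOAD ⇒ load; ctr=2 reg=2
step 3: T2 CAS ⇒ ok; ctr=3 reg=2
step 4: T3 CAS ⇒ retry; ctr=3 reg=2
step 5: T0 LOAD ⇒ load; ctr=3 reg=3
step 6: T0 CAS ⇒ ok; ctr=4 reg=3
step 7: T0 LOAD ⇒ load; ctr=4 reg=4
step 8: T1 LOAD ⇒ load; ctr=4 reg=4
step 9: T0 CAS ⇒ ok; ctr=5 reg=4
step 10: T3 LOAD ⇒ load; ctr=5 reg=5
step 11: T1 CAS ⇒ retry; ctr=5 reg=4
step 12: T3 CAS ⇒ ok; ctr=6 reg=5

counter = 6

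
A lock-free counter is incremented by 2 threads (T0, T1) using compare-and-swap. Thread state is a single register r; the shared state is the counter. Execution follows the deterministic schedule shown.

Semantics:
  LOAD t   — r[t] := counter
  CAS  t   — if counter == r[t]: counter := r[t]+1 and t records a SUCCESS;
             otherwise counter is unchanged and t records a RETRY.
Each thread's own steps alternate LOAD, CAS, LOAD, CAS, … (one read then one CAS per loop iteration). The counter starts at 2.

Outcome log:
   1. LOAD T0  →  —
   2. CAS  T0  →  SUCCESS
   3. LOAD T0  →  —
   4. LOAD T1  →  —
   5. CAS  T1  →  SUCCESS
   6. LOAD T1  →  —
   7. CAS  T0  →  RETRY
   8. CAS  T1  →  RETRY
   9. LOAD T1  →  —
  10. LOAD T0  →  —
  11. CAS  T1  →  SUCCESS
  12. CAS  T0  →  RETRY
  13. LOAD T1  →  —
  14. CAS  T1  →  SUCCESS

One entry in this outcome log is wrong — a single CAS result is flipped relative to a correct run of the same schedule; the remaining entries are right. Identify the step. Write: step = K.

Correct run:
   1) LOAD T0:  M=2  r_T0=2
   2) CAS  T0:  M=3  r_T0=2 ✓
   3) LOAD T0:  M=3  r_T0=3
   4) LOAD T1:  M=3  r_T1=3
   5) CAS  T1:  M=4  r_T1=3 ✓
   6) LOAD T1:  M=4  r_T1=4
   7) CAS  T0:  M=4  r_T0=3 ✗
   8) CAS  T1:  M=5  r_T1=4 ✓
   9) LOAD T1:  M=5  r_T1=5
  10) LOAD T0:  M=5  r_T0=5
  11) CAS  T1:  M=6  r_T1=5 ✓
  12) CAS  T0:  M=6  r_T0=5 ✗
  13) LOAD T1:  M=6  r_T1=6
  14) CAS  T1:  M=7  r_T1=6 ✓
Log disagrees first at step 8.

step = 8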